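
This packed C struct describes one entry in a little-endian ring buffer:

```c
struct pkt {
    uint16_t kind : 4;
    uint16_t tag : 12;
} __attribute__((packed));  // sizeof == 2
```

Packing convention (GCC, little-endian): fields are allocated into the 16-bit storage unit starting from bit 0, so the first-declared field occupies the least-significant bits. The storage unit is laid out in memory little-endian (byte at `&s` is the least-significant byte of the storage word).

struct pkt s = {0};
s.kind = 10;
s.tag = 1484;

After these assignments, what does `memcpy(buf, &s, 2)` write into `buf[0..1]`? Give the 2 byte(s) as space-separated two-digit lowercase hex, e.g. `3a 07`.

kind:4 = 10 → 0xa << 0 → word 0x000a
tag:12 = 1484 → 0x5cc << 4 → word 0x5cca
word = 0x5cca → little-endian bytes:
  [0]=0xca  [1]=0x5c

ca 5c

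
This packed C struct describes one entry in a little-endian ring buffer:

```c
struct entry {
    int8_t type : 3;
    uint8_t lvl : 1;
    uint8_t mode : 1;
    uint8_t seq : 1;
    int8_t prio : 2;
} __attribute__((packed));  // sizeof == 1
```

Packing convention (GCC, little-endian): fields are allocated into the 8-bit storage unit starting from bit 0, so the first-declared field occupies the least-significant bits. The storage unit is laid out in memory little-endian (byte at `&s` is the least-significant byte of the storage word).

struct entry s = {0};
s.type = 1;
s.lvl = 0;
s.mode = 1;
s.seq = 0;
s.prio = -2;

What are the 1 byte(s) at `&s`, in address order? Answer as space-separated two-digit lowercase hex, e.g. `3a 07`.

91

type:3 = 1 → 0x1 << 0 → word 0x01
lvl:1 = 0 → 0x0 << 3 → word 0x01
mode:1 = 1 → 0x1 << 4 → word 0x11
seq:1 = 0 → 0x0 << 5 → word 0x11
prio:2 = -2 → 0x2 << 6 → word 0x91
word = 0x91 → little-endian bytes:
  [0]=0x91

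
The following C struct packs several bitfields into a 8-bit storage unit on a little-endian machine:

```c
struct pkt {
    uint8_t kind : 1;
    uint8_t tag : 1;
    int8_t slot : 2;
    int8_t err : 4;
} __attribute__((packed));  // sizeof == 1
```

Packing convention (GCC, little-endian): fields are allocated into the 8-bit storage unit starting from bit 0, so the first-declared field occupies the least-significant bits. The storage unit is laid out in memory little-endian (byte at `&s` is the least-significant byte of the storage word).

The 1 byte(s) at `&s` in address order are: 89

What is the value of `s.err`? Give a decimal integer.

-8

[0]=0x89 (little-endian) → word 0x89
kind:1 @ bit 0 → (0x89>>0)&0x1 = 0x1
tag:1 @ bit 1 → (0x89>>1)&0x1 = 0x0
slot:2 @ bit 2 → (0x89>>2)&0x3 = 0x2
err:4 @ bit 4 → (0x89>>4)&0xf = 0x8  ←
err signed 4b, MSB=1: 8 - 16 = -8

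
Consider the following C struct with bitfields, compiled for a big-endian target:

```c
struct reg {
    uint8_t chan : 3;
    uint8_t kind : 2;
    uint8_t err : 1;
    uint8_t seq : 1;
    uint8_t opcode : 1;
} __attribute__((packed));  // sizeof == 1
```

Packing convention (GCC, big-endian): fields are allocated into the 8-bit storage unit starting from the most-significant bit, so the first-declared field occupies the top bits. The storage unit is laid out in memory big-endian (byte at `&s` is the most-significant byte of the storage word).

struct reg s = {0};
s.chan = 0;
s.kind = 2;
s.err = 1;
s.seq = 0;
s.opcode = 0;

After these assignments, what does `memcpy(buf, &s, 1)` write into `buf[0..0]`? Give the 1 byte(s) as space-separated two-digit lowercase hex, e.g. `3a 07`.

chan (3b) val=0 bits=0x0 at bit 5: 0x00
kind (2b) val=2 bits=0x2 at bit 3: 0x10
err (1b) val=1 bits=0x1 at bit 2: 0x14
seq (1b) val=0 bits=0x0 at bit 1: 0x14
opcode (1b) val=0 bits=0x0 at bit 0: 0x14
word = 0x14 → big-endian bytes:
  [0]=0x14

14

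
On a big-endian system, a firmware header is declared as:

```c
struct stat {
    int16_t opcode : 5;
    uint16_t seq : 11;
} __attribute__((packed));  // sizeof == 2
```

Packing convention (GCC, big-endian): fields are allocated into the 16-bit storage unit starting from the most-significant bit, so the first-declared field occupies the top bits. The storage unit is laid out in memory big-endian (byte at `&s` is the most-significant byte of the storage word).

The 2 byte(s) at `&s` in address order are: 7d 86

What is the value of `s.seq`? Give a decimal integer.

[0]=0x7d [1]=0x86 (big-endian) → word 0x7d86
opcode:5 @ bit 11 → (0x7d86>>11)&0x1f = 0xf
seq:11 @ bit 0 → (0x7d86>>0)&0x7ff = 0x586  ←

1414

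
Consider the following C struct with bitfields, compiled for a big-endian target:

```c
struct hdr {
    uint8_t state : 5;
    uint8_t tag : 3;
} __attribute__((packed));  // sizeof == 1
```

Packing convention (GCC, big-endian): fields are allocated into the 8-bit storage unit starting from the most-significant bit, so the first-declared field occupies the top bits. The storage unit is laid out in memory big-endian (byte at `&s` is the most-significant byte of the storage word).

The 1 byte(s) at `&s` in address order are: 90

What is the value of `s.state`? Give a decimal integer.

18

[0]=0x90 (big-endian) → word 0x90
state [3+:5] = (word>>3) & 0x1f = 18  ←
tag [0+:3] = (word>>0) & 0x7 = 0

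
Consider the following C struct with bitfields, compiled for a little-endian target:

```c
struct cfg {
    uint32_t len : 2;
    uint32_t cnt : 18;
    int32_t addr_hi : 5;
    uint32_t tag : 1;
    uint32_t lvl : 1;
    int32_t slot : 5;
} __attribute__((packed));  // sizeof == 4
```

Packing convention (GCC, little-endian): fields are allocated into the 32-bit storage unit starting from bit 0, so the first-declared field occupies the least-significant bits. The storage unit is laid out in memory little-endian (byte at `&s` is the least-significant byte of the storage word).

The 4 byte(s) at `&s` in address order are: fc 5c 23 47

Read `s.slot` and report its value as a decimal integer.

8

[0]=0xfc [1]=0x5c [2]=0x23 [3]=0x47 (little-endian) → word 0x47235cfc
len:2 @ bit 0 → (0x47235cfc>>0)&0x3 = 0x0
cnt:18 @ bit 2 → (0x47235cfc>>2)&0x3ffff = 0xd73f
addr_hi:5 @ bit 20 → (0x47235cfc>>20)&0x1f = 0x12
tag:1 @ bit 25 → (0x47235cfc>>25)&0x1 = 0x1
lvl:1 @ bit 26 → (0x47235cfc>>26)&0x1 = 0x1
slot:5 @ bit 27 → (0x47235cfc>>27)&0x1f = 0x8  ←
slot signed 5b, MSB=0: value = 8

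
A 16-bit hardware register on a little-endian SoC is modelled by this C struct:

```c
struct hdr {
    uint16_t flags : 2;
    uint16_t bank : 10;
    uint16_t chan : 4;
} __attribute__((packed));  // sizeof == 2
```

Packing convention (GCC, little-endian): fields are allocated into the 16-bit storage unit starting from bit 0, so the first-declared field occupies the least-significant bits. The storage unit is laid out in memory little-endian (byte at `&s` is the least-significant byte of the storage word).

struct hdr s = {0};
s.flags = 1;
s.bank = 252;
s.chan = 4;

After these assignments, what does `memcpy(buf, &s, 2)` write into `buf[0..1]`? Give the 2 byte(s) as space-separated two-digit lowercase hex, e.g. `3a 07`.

flags:2 = 1 → 0x1 << 0 → word 0x0001
bank:10 = 252 → 0xfc << 2 → word 0x03f1
chan:4 = 4 → 0x4 << 12 → word 0x43f1
word = 0x43f1 → little-endian bytes:
  [0]=0xf1  [1]=0x43

f1 43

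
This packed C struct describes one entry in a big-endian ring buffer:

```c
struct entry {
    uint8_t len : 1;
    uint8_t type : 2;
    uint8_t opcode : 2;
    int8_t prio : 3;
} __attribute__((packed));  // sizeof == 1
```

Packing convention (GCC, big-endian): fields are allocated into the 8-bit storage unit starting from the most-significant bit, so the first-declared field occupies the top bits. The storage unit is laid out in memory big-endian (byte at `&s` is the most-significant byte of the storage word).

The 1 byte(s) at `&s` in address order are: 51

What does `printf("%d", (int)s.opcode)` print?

[0]=0x51 (big-endian) → word 0x51
len:1 @ bit 7 → (0x51>>7)&0x1 = 0x0
type:2 @ bit 5 → (0x51>>5)&0x3 = 0x2
opcode:2 @ bit 3 → (0x51>>3)&0x3 = 0x2  ←
prio:3 @ bit 0 → (0x51>>0)&0x7 = 0x1

2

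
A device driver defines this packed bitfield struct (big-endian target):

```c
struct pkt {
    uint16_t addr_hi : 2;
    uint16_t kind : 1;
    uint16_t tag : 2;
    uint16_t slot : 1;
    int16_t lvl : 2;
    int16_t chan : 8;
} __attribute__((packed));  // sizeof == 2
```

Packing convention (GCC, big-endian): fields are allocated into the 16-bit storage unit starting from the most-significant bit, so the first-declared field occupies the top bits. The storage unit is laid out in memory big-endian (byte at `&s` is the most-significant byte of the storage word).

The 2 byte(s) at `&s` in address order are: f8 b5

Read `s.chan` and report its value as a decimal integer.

-75

[0]=0xf8 [1]=0xb5 (big-endian) → word 0xf8b5
addr_hi [14+:2] = (word>>14) & 0x3 = 3
kind [13+:1] = (word>>13) & 0x1 = 1
tag [11+:2] = (word>>11) & 0x3 = 3
slot [10+:1] = (word>>10) & 0x1 = 0
lvl [8+:2] = (word>>8) & 0x3 = 0
chan [0+:8] = (word>>0) & 0xff = 181  ←
chan signed 8b, MSB=1: 181 - 256 = -75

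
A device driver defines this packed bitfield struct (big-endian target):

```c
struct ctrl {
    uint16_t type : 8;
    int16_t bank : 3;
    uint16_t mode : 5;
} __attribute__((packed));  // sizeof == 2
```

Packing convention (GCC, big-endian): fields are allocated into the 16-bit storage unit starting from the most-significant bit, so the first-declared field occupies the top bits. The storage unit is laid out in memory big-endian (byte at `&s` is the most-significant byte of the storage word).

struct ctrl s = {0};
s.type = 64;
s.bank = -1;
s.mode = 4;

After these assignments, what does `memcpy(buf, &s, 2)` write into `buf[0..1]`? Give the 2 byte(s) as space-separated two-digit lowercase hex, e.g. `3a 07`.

[8+:8] type=64 & 0xff = 0x40; word=0x4000
[5+:3] bank=-1 & 0x7 = 0x7; word=0x40e0
[0+:5] mode=4 & 0x1f = 0x4; word=0x40e4
word = 0x40e4 → big-endian bytes:
  [0]=0x40  [1]=0xe4

40 e4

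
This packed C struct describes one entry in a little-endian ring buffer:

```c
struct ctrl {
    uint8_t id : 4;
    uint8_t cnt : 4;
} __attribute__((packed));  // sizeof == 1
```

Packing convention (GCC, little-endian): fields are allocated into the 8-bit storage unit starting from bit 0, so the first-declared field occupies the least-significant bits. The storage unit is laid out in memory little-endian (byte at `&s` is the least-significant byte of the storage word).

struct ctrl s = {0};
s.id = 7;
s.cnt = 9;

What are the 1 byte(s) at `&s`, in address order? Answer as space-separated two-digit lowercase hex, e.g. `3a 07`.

97

id (4b) val=7 bits=0x7 at bit 0: 0x07
cnt (4b) val=9 bits=0x9 at bit 4: 0x97
word = 0x97 → little-endian bytes:
  [0]=0x97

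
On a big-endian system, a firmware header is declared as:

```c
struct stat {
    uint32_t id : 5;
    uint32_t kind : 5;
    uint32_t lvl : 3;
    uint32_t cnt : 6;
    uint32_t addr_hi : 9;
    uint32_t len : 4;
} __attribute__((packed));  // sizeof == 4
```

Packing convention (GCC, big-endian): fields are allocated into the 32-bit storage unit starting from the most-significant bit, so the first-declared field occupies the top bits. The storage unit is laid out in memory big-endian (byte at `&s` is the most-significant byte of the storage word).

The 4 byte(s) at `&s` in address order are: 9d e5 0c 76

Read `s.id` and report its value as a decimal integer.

19

[0]=0x9d [1]=0xe5 [2]=0x0c [3]=0x76 (big-endian) → word 0x9de50c76
id [27+:5] = (word>>27) & 0x1f = 19  ←
kind [22+:5] = (word>>22) & 0x1f = 23
lvl [19+:3] = (word>>19) & 0x7 = 4
cnt [13+:6] = (word>>13) & 0x3f = 40
addr_hi [4+:9] = (word>>4) & 0x1ff = 199
len [0+:4] = (word>>0) & 0xf = 6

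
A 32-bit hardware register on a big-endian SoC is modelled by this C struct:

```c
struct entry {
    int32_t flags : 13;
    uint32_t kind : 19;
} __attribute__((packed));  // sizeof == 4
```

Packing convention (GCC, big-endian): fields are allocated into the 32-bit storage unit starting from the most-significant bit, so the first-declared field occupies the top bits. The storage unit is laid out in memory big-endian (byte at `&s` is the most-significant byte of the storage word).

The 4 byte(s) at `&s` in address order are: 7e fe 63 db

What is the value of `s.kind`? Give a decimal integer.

418779

[0]=0x7e [1]=0xfe [2]=0x63 [3]=0xdb (big-endian) → word 0x7efe63db
flags:13 @ bit 19 → (0x7efe63db>>19)&0x1fff = 0xfdf
kind:19 @ bit 0 → (0x7efe63db>>0)&0x7ffff = 0x663db  ←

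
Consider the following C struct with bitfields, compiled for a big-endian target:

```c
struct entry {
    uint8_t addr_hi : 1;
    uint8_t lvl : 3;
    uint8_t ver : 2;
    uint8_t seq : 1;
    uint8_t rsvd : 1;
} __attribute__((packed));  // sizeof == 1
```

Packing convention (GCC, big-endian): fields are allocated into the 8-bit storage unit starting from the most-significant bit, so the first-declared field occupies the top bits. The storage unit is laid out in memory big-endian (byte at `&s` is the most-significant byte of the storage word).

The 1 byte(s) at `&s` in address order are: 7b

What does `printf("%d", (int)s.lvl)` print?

[0]=0x7b (big-endian) → word 0x7b
addr_hi:1 @ bit 7 → (0x7b>>7)&0x1 = 0x0
lvl:3 @ bit 4 → (0x7b>>4)&0x7 = 0x7  ←
ver:2 @ bit 2 → (0x7b>>2)&0x3 = 0x2
seq:1 @ bit 1 → (0x7b>>1)&0x1 = 0x1
rsvd:1 @ bit 0 → (0x7b>>0)&0x1 = 0x1

7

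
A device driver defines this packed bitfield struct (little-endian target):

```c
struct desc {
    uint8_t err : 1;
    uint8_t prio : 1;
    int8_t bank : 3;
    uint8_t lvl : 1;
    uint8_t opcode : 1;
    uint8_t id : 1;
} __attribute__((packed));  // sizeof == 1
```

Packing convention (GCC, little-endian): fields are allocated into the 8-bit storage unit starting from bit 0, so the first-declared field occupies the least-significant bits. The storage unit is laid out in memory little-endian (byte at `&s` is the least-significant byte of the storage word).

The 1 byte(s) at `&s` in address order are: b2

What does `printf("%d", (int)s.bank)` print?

-4

[0]=0xb2 (little-endian) → word 0xb2
err:1 @ bit 0 → (0xb2>>0)&0x1 = 0x0
prio:1 @ bit 1 → (0xb2>>1)&0x1 = 0x1
bank:3 @ bit 2 → (0xb2>>2)&0x7 = 0x4  ←
lvl:1 @ bit 5 → (0xb2>>5)&0x1 = 0x1
opcode:1 @ bit 6 → (0xb2>>6)&0x1 = 0x0
id:1 @ bit 7 → (0xb2>>7)&0x1 = 0x1
bank signed 3b, MSB=1: 4 - 8 = -4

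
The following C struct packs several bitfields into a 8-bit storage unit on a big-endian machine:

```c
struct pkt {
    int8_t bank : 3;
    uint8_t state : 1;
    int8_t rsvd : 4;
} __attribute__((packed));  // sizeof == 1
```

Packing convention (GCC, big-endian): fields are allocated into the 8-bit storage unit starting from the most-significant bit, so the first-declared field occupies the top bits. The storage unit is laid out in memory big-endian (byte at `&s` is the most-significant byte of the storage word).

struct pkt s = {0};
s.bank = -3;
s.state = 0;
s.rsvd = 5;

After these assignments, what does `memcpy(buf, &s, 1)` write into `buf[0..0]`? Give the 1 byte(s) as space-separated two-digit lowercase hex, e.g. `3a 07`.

a5

bank:3 = -3 → 0x5 << 5 → word 0xa0
state:1 = 0 → 0x0 << 4 → word 0xa0
rsvd:4 = 5 → 0x5 << 0 → word 0xa5
word = 0xa5 → big-endian bytes:
  [0]=0xa5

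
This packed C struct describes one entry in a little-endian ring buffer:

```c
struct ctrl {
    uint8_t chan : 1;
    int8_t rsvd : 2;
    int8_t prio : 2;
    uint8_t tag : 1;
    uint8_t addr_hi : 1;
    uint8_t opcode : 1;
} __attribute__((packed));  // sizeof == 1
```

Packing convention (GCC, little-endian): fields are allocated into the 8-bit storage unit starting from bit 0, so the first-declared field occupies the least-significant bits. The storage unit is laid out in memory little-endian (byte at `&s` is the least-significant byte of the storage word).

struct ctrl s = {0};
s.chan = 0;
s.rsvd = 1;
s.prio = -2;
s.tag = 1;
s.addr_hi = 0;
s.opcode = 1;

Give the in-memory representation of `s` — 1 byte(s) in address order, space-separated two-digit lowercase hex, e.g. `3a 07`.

chan:1 = 0 → 0x0 << 0 → word 0x00
rsvd:2 = 1 → 0x1 << 1 → word 0x02
prio:2 = -2 → 0x2 << 3 → word 0x12
tag:1 = 1 → 0x1 << 5 → word 0x32
addr_hi:1 = 0 → 0x0 << 6 → word 0x32
opcode:1 = 1 → 0x1 << 7 → word 0xb2
word = 0xb2 → little-endian bytes:
  [0]=0xb2

b2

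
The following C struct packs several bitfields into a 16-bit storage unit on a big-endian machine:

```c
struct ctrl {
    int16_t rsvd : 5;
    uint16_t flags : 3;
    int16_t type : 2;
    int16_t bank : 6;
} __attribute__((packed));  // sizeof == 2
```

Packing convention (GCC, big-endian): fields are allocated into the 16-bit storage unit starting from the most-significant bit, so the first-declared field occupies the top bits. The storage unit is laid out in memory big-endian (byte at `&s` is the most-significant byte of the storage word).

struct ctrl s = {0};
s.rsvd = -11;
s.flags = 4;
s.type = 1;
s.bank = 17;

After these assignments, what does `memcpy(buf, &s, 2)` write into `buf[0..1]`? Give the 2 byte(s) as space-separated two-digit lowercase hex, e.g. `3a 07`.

rsvd:5 = -11 → 0x15 << 11 → word 0xa800
flags:3 = 4 → 0x4 << 8 → word 0xac00
type:2 = 1 → 0x1 << 6 → word 0xac40
bank:6 = 17 → 0x11 << 0 → word 0xac51
word = 0xac51 → big-endian bytes:
  [0]=0xac  [1]=0x51

ac 51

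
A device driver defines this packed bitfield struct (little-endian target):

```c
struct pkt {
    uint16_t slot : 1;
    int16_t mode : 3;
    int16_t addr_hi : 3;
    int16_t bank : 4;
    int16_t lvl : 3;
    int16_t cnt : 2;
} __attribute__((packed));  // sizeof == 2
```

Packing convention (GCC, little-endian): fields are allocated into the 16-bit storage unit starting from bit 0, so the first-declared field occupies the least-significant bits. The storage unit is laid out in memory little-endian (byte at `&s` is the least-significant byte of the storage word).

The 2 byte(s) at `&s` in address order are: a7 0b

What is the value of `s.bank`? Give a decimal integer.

7

[0]=0xa7 [1]=0x0b (little-endian) → word 0x0ba7
slot:1 @ bit 0 → (0x0ba7>>0)&0x1 = 0x1
mode:3 @ bit 1 → (0x0ba7>>1)&0x7 = 0x3
addr_hi:3 @ bit 4 → (0x0ba7>>4)&0x7 = 0x2
bank:4 @ bit 7 → (0x0ba7>>7)&0xf = 0x7  ←
lvl:3 @ bit 11 → (0x0ba7>>11)&0x7 = 0x1
cnt:2 @ bit 14 → (0x0ba7>>14)&0x3 = 0x0
bank signed 4b, MSB=0: value = 7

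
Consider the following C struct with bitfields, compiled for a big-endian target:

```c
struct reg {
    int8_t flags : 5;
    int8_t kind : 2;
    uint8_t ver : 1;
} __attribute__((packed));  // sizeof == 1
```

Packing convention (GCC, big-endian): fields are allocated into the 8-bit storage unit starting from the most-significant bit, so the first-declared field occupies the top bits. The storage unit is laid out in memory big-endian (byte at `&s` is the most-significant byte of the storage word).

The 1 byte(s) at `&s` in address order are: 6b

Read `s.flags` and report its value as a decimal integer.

[0]=0x6b (big-endian) → word 0x6b
flags [3+:5] = (word>>3) & 0x1f = 13  ←
kind [1+:2] = (word>>1) & 0x3 = 1
ver [0+:1] = (word>>0) & 0x1 = 1
flags signed 5b, MSB=0: value = 13

13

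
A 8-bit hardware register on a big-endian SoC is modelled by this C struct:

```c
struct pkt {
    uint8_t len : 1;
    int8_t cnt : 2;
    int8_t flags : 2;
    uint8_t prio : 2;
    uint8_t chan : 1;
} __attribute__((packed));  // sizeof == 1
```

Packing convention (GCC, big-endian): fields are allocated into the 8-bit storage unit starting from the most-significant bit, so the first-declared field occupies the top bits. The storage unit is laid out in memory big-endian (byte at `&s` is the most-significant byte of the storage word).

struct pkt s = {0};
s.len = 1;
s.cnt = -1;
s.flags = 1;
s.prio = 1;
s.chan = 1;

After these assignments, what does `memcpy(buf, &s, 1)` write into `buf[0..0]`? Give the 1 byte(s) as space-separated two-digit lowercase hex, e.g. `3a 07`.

[7+:1] len=1 & 0x1 = 0x1; word=0x80
[5+:2] cnt=-1 & 0x3 = 0x3; word=0xe0
[3+:2] flags=1 & 0x3 = 0x1; word=0xe8
[1+:2] prio=1 & 0x3 = 0x1; word=0xea
[0+:1] chan=1 & 0x1 = 0x1; word=0xeb
word = 0xeb → big-endian bytes:
  [0]=0xeb

eb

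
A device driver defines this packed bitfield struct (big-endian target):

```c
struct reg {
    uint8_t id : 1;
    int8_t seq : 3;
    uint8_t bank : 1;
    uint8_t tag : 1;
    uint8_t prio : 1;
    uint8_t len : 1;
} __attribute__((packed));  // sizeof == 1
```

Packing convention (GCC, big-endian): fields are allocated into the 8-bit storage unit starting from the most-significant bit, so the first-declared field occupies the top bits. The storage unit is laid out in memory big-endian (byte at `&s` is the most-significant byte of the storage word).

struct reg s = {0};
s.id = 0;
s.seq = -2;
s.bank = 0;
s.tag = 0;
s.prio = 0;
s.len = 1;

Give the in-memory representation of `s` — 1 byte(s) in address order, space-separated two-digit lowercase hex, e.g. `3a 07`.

61

id:1 = 0 → 0x0 << 7 → word 0x00
seq:3 = -2 → 0x6 << 4 → word 0x60
bank:1 = 0 → 0x0 << 3 → word 0x60
tag:1 = 0 → 0x0 << 2 → word 0x60
prio:1 = 0 → 0x0 << 1 → word 0x60
len:1 = 1 → 0x1 << 0 → word 0x61
word = 0x61 → big-endian bytes:
  [0]=0x61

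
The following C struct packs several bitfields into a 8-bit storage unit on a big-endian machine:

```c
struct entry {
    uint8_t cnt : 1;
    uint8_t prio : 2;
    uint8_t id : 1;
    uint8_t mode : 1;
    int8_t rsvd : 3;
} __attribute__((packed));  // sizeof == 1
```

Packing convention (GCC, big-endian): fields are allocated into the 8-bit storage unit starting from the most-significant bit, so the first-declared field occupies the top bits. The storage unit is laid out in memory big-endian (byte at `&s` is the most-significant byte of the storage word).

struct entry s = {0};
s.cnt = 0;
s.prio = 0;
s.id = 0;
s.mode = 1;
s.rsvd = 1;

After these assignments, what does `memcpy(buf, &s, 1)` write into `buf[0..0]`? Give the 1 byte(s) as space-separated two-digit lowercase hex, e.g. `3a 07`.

09

cnt:1 = 0 → 0x0 << 7 → word 0x00
prio:2 = 0 → 0x0 << 5 → word 0x00
id:1 = 0 → 0x0 << 4 → word 0x00
mode:1 = 1 → 0x1 << 3 → word 0x08
rsvd:3 = 1 → 0x1 << 0 → word 0x09
word = 0x09 → big-endian bytes:
  [0]=0x09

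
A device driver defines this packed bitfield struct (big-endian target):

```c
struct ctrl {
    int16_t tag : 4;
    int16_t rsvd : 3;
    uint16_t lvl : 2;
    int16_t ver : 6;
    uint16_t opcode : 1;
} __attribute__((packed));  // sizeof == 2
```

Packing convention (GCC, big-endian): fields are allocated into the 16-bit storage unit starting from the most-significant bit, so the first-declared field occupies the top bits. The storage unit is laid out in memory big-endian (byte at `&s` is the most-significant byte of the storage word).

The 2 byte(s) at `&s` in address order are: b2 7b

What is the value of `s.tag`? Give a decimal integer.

-5

[0]=0xb2 [1]=0x7b (big-endian) → word 0xb27b
tag:4 @ bit 12 → (0xb27b>>12)&0xf = 0xb  ←
rsvd:3 @ bit 9 → (0xb27b>>9)&0x7 = 0x1
lvl:2 @ bit 7 → (0xb27b>>7)&0x3 = 0x0
ver:6 @ bit 1 → (0xb27b>>1)&0x3f = 0x3d
opcode:1 @ bit 0 → (0xb27b>>0)&0x1 = 0x1
tag signed 4b, MSB=1: 11 - 16 = -5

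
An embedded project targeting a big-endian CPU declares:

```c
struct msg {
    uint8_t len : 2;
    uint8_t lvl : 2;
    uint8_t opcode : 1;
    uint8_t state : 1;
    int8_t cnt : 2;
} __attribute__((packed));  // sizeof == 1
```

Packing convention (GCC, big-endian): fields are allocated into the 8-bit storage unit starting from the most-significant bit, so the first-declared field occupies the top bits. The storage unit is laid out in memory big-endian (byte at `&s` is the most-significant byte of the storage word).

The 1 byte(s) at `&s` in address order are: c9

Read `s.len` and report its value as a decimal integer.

[0]=0xc9 (big-endian) → word 0xc9
len:2 @ bit 6 → (0xc9>>6)&0x3 = 0x3  ←
lvl:2 @ bit 4 → (0xc9>>4)&0x3 = 0x0
opcode:1 @ bit 3 → (0xc9>>3)&0x1 = 0x1
state:1 @ bit 2 → (0xc9>>2)&0x1 = 0x0
cnt:2 @ bit 0 → (0xc9>>0)&0x3 = 0x1

3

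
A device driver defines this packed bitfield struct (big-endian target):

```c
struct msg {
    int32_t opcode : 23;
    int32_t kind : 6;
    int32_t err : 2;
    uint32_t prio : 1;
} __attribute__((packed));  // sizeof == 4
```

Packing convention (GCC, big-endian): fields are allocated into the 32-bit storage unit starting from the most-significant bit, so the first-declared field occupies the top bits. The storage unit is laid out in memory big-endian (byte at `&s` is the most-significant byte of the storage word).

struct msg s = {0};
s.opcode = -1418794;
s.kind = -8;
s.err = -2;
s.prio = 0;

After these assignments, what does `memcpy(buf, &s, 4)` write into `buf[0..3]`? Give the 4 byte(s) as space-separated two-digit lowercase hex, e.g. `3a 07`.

d4 b3 ad c4

opcode:23 = -1418794 → 0x6a59d6 << 9 → word 0xd4b3ac00
kind:6 = -8 → 0x38 << 3 → word 0xd4b3adc0
err:2 = -2 → 0x2 << 1 → word 0xd4b3adc4
prio:1 = 0 → 0x0 << 0 → word 0xd4b3adc4
word = 0xd4b3adc4 → big-endian bytes:
  [0]=0xd4  [1]=0xb3  [2]=0xad  [3]=0xc4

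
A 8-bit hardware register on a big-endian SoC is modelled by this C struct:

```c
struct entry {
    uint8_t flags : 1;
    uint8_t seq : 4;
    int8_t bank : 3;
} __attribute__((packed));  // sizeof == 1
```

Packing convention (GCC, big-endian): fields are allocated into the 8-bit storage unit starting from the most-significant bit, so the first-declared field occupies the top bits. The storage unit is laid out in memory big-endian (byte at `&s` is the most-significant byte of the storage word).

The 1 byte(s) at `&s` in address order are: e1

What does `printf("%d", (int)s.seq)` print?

[0]=0xe1 (big-endian) → word 0xe1
flags [7+:1] = (word>>7) & 0x1 = 1
seq [3+:4] = (word>>3) & 0xf = 12  ←
bank [0+:3] = (word>>0) & 0x7 = 1

12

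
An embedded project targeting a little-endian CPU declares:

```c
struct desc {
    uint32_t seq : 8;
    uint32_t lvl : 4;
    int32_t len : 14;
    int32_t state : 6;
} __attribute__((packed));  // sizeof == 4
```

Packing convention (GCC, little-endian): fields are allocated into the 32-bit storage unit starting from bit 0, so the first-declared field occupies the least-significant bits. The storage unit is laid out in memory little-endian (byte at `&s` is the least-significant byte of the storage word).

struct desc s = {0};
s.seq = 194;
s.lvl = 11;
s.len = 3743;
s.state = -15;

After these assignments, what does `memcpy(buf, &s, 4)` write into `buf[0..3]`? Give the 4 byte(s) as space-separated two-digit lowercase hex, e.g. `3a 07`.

seq (8b) val=194 bits=0xc2 at bit 0: 0x000000c2
lvl (4b) val=11 bits=0xb at bit 8: 0x00000bc2
len (14b) val=3743 bits=0xe9f at bit 12: 0x00e9fbc2
state (6b) val=-15 bits=0x31 at bit 26: 0xc4e9fbc2
word = 0xc4e9fbc2 → little-endian bytes:
  [0]=0xc2  [1]=0xfb  [2]=0xe9  [3]=0xc4

c2 fb e9 c4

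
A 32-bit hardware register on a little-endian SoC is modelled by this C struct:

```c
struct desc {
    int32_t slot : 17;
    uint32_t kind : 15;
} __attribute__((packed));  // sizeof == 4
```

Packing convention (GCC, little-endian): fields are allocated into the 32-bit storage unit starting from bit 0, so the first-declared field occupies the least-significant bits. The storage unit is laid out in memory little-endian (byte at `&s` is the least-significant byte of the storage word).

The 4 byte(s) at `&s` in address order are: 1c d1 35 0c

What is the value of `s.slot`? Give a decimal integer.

[0]=0x1c [1]=0xd1 [2]=0x35 [3]=0x0c (little-endian) → word 0x0c35d11c
slot:17 @ bit 0 → (0x0c35d11c>>0)&0x1ffff = 0x1d11c  ←
kind:15 @ bit 17 → (0x0c35d11c>>17)&0x7fff = 0x61a
slot signed 17b, MSB=1: 119068 - 131072 = -12004

-12004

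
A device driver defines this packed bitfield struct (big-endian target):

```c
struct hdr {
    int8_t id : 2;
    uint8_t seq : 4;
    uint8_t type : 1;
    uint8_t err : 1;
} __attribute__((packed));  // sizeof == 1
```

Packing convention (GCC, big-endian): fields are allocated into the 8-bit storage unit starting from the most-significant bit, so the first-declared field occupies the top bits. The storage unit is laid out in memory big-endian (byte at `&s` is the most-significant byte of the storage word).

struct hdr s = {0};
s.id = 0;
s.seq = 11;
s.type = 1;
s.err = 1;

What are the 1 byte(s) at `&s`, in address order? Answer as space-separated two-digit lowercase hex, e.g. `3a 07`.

2f

id (2b) val=0 bits=0x0 at bit 6: 0x00
seq (4b) val=11 bits=0xb at bit 2: 0x2c
type (1b) val=1 bits=0x1 at bit 1: 0x2e
err (1b) val=1 bits=0x1 at bit 0: 0x2f
word = 0x2f → big-endian bytes:
  [0]=0x2f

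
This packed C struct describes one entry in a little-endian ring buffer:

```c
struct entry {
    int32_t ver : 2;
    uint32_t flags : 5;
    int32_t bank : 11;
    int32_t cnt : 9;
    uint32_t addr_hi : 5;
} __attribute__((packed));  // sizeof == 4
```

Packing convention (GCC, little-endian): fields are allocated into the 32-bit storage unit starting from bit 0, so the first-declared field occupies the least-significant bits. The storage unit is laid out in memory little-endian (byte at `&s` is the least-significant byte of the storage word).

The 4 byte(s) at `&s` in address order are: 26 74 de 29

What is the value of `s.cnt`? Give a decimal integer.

[0]=0x26 [1]=0x74 [2]=0xde [3]=0x29 (little-endian) → word 0x29de7426
ver [0+:2] = (word>>0) & 0x3 = 2
flags [2+:5] = (word>>2) & 0x1f = 9
bank [7+:11] = (word>>7) & 0x7ff = 1256
cnt [18+:9] = (word>>18) & 0x1ff = 119  ←
addr_hi [27+:5] = (word>>27) & 0x1f = 5
cnt signed 9b, MSB=0: value = 119

119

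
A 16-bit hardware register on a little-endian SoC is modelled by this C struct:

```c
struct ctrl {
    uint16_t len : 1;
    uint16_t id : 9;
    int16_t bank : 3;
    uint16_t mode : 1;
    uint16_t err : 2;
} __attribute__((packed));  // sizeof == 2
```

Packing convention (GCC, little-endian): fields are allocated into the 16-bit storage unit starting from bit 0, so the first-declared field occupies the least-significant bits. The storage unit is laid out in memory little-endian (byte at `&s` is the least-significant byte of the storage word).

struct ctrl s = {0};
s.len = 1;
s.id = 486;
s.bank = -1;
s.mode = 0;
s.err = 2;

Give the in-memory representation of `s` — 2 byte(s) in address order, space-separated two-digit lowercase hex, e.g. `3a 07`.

len:1 = 1 → 0x1 << 0 → word 0x0001
id:9 = 486 → 0x1e6 << 1 → word 0x03cd
bank:3 = -1 → 0x7 << 10 → word 0x1fcd
mode:1 = 0 → 0x0 << 13 → word 0x1fcd
err:2 = 2 → 0x2 << 14 → word 0x9fcd
word = 0x9fcd → little-endian bytes:
  [0]=0xcd  [1]=0x9f

cd 9f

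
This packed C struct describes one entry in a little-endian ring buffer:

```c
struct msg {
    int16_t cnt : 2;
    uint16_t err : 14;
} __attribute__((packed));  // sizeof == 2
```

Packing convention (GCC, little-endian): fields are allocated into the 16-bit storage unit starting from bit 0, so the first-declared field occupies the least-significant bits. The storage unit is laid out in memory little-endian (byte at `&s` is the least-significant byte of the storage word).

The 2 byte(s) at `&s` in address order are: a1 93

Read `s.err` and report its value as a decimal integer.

9448

[0]=0xa1 [1]=0x93 (little-endian) → word 0x93a1
cnt [0+:2] = (word>>0) & 0x3 = 1
err [2+:14] = (word>>2) & 0x3fff = 9448  ←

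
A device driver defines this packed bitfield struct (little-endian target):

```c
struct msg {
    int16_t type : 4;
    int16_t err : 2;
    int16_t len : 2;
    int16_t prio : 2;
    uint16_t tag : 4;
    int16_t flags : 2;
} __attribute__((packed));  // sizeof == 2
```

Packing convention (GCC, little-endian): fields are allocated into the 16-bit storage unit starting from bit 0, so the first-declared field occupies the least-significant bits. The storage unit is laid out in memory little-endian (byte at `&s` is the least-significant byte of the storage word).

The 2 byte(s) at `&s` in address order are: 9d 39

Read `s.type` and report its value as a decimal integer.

[0]=0x9d [1]=0x39 (little-endian) → word 0x399d
type:4 @ bit 0 → (0x399d>>0)&0xf = 0xd  ←
err:2 @ bit 4 → (0x399d>>4)&0x3 = 0x1
len:2 @ bit 6 → (0x399d>>6)&0x3 = 0x2
prio:2 @ bit 8 → (0x399d>>8)&0x3 = 0x1
tag:4 @ bit 10 → (0x399d>>10)&0xf = 0xe
flags:2 @ bit 14 → (0x399d>>14)&0x3 = 0x0
type signed 4b, MSB=1: 13 - 16 = -3

-3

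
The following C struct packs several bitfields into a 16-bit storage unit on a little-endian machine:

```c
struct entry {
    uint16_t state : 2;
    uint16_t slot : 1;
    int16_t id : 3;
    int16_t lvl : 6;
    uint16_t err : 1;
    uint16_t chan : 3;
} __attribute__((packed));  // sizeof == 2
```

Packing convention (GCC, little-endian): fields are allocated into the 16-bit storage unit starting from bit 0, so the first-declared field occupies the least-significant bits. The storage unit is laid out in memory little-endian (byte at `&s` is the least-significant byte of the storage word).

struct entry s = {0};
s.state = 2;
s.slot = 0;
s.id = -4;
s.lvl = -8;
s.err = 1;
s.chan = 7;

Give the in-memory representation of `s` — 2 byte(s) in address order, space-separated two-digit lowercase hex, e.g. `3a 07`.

22 fe

[0+:2] state=2 & 0x3 = 0x2; word=0x0002
[2+:1] slot=0 & 0x1 = 0x0; word=0x0002
[3+:3] id=-4 & 0x7 = 0x4; word=0x0022
[6+:6] lvl=-8 & 0x3f = 0x38; word=0x0e22
[12+:1] err=1 & 0x1 = 0x1; word=0x1e22
[13+:3] chan=7 & 0x7 = 0x7; word=0xfe22
word = 0xfe22 → little-endian bytes:
  [0]=0x22  [1]=0xfe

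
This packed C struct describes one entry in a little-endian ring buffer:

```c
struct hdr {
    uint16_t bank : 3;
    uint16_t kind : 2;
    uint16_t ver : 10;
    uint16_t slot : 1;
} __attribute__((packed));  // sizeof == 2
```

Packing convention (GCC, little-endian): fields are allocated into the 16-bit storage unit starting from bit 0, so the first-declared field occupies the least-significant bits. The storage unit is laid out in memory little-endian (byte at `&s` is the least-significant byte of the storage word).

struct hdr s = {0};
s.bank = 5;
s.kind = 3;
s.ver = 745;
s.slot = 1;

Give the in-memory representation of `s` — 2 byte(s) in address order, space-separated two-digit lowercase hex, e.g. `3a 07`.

3d dd

bank (3b) val=5 bits=0x5 at bit 0: 0x0005
kind (2b) val=3 bits=0x3 at bit 3: 0x001d
ver (10b) val=745 bits=0x2e9 at bit 5: 0x5d3d
slot (1b) val=1 bits=0x1 at bit 15: 0xdd3d
word = 0xdd3d → little-endian bytes:
  [0]=0x3d  [1]=0xdd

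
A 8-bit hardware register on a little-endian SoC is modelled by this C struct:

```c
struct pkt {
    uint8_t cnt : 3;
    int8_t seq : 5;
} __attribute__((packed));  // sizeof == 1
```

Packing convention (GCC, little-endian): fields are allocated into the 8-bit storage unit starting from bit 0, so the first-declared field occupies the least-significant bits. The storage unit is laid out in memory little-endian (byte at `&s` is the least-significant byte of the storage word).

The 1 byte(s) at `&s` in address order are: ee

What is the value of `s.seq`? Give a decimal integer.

[0]=0xee (little-endian) → word 0xee
cnt [0+:3] = (word>>0) & 0x7 = 6
seq [3+:5] = (word>>3) & 0x1f = 29  ←
seq signed 5b, MSB=1: 29 - 32 = -3

-3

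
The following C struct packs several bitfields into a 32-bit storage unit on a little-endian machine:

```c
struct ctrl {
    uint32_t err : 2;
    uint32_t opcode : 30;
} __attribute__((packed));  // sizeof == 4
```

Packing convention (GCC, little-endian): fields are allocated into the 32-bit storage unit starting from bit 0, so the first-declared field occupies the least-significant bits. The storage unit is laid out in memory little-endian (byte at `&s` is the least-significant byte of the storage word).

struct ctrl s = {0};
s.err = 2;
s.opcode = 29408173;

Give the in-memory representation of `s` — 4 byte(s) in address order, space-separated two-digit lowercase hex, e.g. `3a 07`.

err:2 = 2 → 0x2 << 0 → word 0x00000002
opcode:30 = 29408173 → 0x1c0bbad << 2 → word 0x0702eeb6
word = 0x0702eeb6 → little-endian bytes:
  [0]=0xb6  [1]=0xee  [2]=0x02  [3]=0x07

b6 ee 02 07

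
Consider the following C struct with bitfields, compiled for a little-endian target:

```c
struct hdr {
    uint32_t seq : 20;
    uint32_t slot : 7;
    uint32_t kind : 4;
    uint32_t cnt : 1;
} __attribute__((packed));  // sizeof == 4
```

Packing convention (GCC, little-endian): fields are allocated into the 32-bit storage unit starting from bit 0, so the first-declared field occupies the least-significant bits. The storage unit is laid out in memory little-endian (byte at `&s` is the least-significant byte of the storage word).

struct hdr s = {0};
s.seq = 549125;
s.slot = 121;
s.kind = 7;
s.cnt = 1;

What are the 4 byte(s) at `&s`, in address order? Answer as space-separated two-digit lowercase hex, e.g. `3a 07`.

05 61 98 bf

seq:20 = 549125 → 0x86105 << 0 → word 0x00086105
slot:7 = 121 → 0x79 << 20 → word 0x07986105
kind:4 = 7 → 0x7 << 27 → word 0x3f986105
cnt:1 = 1 → 0x1 << 31 → word 0xbf986105
word = 0xbf986105 → little-endian bytes:
  [0]=0x05  [1]=0x61  [2]=0x98  [3]=0xbf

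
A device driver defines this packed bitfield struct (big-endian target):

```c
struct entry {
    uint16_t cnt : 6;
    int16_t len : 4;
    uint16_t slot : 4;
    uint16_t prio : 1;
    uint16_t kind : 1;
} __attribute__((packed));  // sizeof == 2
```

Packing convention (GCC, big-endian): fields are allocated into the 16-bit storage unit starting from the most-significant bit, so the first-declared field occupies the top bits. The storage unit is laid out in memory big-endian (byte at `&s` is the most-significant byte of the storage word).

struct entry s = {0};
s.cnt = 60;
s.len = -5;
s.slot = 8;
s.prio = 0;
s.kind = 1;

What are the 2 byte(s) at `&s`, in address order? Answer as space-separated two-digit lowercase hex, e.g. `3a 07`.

cnt:6 = 60 → 0x3c << 10 → word 0xf000
len:4 = -5 → 0xb << 6 → word 0xf2c0
slot:4 = 8 → 0x8 << 2 → word 0xf2e0
prio:1 = 0 → 0x0 << 1 → word 0xf2e0
kind:1 = 1 → 0x1 << 0 → word 0xf2e1
word = 0xf2e1 → big-endian bytes:
  [0]=0xf2  [1]=0xe1

f2 e1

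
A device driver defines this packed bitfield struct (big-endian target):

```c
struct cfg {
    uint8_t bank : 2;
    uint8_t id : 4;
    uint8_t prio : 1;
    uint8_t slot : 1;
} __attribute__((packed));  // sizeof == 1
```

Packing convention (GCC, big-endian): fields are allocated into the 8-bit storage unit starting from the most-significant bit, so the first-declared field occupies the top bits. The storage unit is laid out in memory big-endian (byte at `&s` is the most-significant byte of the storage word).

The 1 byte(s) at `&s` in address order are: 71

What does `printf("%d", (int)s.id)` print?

12

[0]=0x71 (big-endian) → word 0x71
bank:2 @ bit 6 → (0x71>>6)&0x3 = 0x1
id:4 @ bit 2 → (0x71>>2)&0xf = 0xc  ←
prio:1 @ bit 1 → (0x71>>1)&0x1 = 0x0
slot:1 @ bit 0 → (0x71>>0)&0x1 = 0x1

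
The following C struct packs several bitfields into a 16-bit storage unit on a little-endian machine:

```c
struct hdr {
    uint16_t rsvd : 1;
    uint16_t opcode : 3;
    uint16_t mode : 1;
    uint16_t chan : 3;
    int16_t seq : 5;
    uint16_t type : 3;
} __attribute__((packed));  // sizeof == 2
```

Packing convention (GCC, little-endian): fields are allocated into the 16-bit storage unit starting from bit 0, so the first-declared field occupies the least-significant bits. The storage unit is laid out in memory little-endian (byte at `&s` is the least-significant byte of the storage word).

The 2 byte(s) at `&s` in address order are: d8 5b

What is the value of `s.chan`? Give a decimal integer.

[0]=0xd8 [1]=0x5b (little-endian) → word 0x5bd8
rsvd [0+:1] = (word>>0) & 0x1 = 0
opcode [1+:3] = (word>>1) & 0x7 = 4
mode [4+:1] = (word>>4) & 0x1 = 1
chan [5+:3] = (word>>5) & 0x7 = 6  ←
seq [8+:5] = (word>>8) & 0x1f = 27
type [13+:3] = (word>>13) & 0x7 = 2

6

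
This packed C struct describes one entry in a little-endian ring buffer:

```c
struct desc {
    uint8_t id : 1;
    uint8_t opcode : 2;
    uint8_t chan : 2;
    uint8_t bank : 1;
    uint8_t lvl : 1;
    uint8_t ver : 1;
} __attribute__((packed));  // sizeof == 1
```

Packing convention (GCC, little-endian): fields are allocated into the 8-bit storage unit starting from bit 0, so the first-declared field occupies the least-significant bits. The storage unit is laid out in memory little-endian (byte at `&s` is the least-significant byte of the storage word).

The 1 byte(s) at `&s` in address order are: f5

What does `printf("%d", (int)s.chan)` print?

[0]=0xf5 (little-endian) → word 0xf5
id [0+:1] = (word>>0) & 0x1 = 1
opcode [1+:2] = (word>>1) & 0x3 = 2
chan [3+:2] = (word>>3) & 0x3 = 2  ←
bank [5+:1] = (word>>5) & 0x1 = 1
lvl [6+:1] = (word>>6) & 0x1 = 1
ver [7+:1] = (word>>7) & 0x1 = 1

2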